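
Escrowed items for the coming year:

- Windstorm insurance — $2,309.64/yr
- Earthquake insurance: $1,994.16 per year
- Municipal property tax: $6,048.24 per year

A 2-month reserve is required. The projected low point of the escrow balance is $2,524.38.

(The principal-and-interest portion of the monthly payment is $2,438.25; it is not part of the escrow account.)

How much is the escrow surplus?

Windstorm insurance = $2,309.64
Earthquake insurance = $1,994.16
Municipal property tax = $6,048.24
Total annual escrow = $2,309.64 + $1,994.16 + $6,048.24 = $10,352.04
Monthly = $10,352.04 ÷ 12 = $862.67
Required reserve = 2 × $862.67 = $1,725.34
Surplus = $2,524.38 − $1,725.34 = $799.04

$799.04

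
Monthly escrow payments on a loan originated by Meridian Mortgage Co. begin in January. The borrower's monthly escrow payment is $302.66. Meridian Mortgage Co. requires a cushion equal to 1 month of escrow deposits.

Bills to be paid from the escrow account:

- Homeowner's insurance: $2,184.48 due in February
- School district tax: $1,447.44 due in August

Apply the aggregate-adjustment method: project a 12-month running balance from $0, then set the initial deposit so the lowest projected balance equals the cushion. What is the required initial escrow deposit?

Cushion = 1 × $302.66 = $302.66
Trial balance (start $0, +$302.66 each month, − disbursements):
  Jan: +$302.66 → $302.66
  Feb: +$302.66 − $2,184.48 → -$1,579.16
  Mar: +$302.66 → -$1,276.50
  Apr: +$302.66 → -$973.84
  May: +$302.66 → -$671.18
  Jun: +$302.66 → -$368.52
  Jul: +$302.66 → -$65.86
  Aug: +$302.66 − $1,447.44 → -$1,210.64
  Sep: +$302.66 → -$907.98
  Oct: +$302.66 → -$605.32
  Nov: +$302.66 → -$302.66
  Dec: +$302.66 → $0.00
Lowest trial balance = -$1,579.16 (Feb)
Initial deposit = cushion − low point = $302.66 − (-$1,579.16) = $1,881.82

$1,881.82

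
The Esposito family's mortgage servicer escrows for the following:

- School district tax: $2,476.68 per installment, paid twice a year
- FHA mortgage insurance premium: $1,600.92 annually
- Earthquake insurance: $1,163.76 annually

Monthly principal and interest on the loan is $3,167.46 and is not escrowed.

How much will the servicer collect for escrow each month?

$643.17

School district tax: $2,476.68 × 2 = $4,953.36/yr
FHA mortgage insurance premium: $1,600.92/yr
Earthquake insurance: $1,163.76/yr
Yearly total = $7,718.04
Base monthly escrow = $7,718.04 ÷ 12 = $643.17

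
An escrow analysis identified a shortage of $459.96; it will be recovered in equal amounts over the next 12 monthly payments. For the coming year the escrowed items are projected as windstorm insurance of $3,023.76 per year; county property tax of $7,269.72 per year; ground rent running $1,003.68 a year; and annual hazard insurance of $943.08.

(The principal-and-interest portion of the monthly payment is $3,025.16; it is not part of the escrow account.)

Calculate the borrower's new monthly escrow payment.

Windstorm insurance = $3,023.76 annually
County property tax = $7,269.72 annually
Ground rent = $1,003.68 annually
Hazard insurance = $943.08 annually
Total annual escrow = $3,023.76 + $7,269.72 + $1,003.68 + $943.08 = $12,240.24
Monthly escrow = $12,240.24 ÷ 12 = $1,020.02
Shortage spread = $459.96 / 12 = $38.33/mo
New monthly escrow = $1,020.02 + $38.33 = $1,058.35

$1,058.35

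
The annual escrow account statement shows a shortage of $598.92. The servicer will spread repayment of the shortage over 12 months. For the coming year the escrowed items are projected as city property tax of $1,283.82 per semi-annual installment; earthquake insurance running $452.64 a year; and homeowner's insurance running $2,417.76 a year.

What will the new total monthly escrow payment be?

$503.08

City property tax: $1,283.82 × 2 = $2,567.64
Earthquake insurance: $452.64
Homeowner's insurance: $2,417.76
Total annual escrow = $2,567.64 + $452.64 + $2,417.76 = $5,438.04
Base monthly escrow = $5,438.04 ÷ 12 = $453.17
Monthly shortage recovery: $598.92 / 12 = $49.91
New monthly escrow = $453.17 + $49.91 = $503.08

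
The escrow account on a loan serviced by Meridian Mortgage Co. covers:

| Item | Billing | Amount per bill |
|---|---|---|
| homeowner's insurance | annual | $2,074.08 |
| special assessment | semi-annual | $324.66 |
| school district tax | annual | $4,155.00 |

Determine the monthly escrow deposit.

$573.20

Homeowner's insurance = $2,074.08 per year
Special assessment = $324.66 × 2 = $649.32 per year
School district tax = $4,155.00 per year
Total per year = $2,074.08 + $649.32 + $4,155.00 = $6,878.40
Monthly = $6,878.40 ÷ 12 = $573.20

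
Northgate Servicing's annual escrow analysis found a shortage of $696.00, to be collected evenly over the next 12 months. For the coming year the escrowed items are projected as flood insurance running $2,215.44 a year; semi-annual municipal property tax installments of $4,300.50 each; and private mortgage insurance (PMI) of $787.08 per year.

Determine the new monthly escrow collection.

$1,024.96

Flood insurance = $2,215.44/yr
Municipal property tax = $4,300.50 × 2 = $8,601.00/yr
Private mortgage insurance (PMI) = $787.08/yr
Combined annual = $11,603.52
Per month = $11,603.52 / 12 = $966.96
Monthly shortage recovery: $696.00 ÷ 12 = $58.00
New monthly escrow = $966.96 + $58.00 = $1,024.96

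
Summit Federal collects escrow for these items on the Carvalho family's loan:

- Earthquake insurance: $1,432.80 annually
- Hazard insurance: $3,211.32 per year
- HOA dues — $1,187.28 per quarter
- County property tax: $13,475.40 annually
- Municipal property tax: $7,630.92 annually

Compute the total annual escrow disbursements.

$30,499.56

Earthquake insurance = $1,432.80/yr
Hazard insurance = $3,211.32/yr
HOA dues = $1,187.28 × 4 = $4,749.12/yr
County property tax = $13,475.40/yr
Municipal property tax = $7,630.92/yr
Total per year = $30,499.56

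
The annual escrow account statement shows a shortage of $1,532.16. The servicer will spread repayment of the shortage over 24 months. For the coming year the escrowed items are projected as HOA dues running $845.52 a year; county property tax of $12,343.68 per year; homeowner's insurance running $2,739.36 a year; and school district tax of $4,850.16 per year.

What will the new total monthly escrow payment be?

HOA dues: $845.52
County property tax: $12,343.68
Homeowner's insurance: $2,739.36
School district tax: $4,850.16
Combined annual = $20,778.72
Monthly escrow = $20,778.72 / 12 = $1,731.56
Shortage per month = $1,532.16 / 24 = $63.84
New monthly escrow = $1,731.56 + $63.84 = $1,795.40

$1,795.40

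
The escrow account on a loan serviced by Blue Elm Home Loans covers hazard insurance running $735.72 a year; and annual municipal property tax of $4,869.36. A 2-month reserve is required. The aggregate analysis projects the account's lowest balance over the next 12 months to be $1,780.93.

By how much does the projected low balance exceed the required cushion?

$846.75

Hazard insurance: $735.72
Municipal property tax: $4,869.36
Total per year = $735.72 + $4,869.36 = $5,605.08
Monthly escrow = $5,605.08 ÷ 12 = $467.09
Cushion = 2 × $467.09 = $934.18
Excess over cushion: $1,780.93 − $934.18 = $846.75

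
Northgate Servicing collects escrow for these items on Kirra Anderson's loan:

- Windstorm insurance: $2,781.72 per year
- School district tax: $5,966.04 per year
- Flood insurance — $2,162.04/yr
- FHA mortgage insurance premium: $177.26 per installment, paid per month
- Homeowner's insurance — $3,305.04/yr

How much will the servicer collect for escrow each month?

$1,361.83

Windstorm insurance = $2,781.72
School district tax = $5,966.04
Flood insurance = $2,162.04
FHA mortgage insurance premium = $177.26 × 12 = $2,127.12
Homeowner's insurance = $3,305.04
Annual escrow total = $16,341.96
Monthly = $16,341.96 ÷ 12 = $1,361.83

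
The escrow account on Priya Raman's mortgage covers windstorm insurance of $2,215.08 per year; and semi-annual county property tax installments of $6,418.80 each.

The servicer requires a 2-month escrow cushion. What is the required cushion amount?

Windstorm insurance = $2,215.08 per year
County property tax = $6,418.80 × 2 = $12,837.60 per year
Combined annual = $2,215.08 + $12,837.60 = $15,052.68
Monthly escrow = $15,052.68 / 12 = $1,254.39
Reserve = 2 × $1,254.39 = $2,508.78

$2,508.78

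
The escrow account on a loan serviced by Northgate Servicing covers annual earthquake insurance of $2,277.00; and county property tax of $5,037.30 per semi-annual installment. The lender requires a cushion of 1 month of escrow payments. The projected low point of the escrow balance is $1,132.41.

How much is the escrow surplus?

Earthquake insurance — $2,277.00 per year
County property tax — $5,037.30 × 2 = $10,074.60 per year
Total annual escrow = $12,351.60
Per month = $12,351.60 ÷ 12 = $1,029.30
Required reserve = 1 × $1,029.30 = $1,029.30
Surplus = $1,132.41 − $1,029.30 = $103.11

$103.11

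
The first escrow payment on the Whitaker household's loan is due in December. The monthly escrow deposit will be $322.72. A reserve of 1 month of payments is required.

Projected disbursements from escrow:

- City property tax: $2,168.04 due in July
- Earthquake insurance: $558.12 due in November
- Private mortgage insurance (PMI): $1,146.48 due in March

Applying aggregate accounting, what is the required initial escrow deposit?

Cushion = 1 × $322.72 = $322.72
Trial balance (start $0, +$322.72 each month, − disbursements):
  Dec: +$322.72 → $322.72
  Jan: +$322.72 → $645.44
  Feb: +$322.72 → $968.16
  Mar: +$322.72 − $1,146.48 → $144.40
  Apr: +$322.72 → $467.12
  May: +$322.72 → $789.84
  Jun: +$322.72 → $1,112.56
  Jul: +$322.72 − $2,168.04 → -$732.76
  Aug: +$322.72 → -$410.04
  Sep: +$322.72 → -$87.32
  Oct: +$322.72 → $235.40
  Nov: +$322.72 − $558.12 → $0.00
Lowest trial balance = -$732.76 (Jul)
Initial deposit = cushion − low point = $322.72 − (-$732.76) = $1,055.48

$1,055.48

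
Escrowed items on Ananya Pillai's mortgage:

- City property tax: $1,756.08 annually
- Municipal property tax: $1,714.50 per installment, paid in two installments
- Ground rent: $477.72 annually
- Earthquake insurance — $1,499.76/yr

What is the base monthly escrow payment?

$596.88

City property tax = $1,756.08
Municipal property tax = $1,714.50 × 2 = $3,429.00
Ground rent = $477.72
Earthquake insurance = $1,499.76
Annual escrow total = $7,162.56
Monthly = $7,162.56 ÷ 12 = $596.88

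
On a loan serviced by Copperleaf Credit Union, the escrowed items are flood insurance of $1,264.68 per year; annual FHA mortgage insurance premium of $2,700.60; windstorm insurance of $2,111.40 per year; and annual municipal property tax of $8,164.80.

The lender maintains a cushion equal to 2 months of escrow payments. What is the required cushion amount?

Flood insurance — $1,264.68 per year
FHA mortgage insurance premium — $2,700.60 per year
Windstorm insurance — $2,111.40 per year
Municipal property tax — $8,164.80 per year
Total per year = $1,264.68 + $2,700.60 + $2,111.40 + $8,164.80 = $14,241.48
Monthly escrow = $14,241.48 ÷ 12 = $1,186.79
Required cushion = 2 × $1,186.79 = $2,373.58

$2,373.58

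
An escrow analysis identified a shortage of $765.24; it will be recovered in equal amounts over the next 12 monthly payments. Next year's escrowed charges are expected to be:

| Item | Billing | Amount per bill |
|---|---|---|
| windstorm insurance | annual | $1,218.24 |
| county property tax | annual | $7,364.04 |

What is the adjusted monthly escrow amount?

Windstorm insurance — $1,218.24 annually
County property tax — $7,364.04 annually
Total per year = $1,218.24 + $7,364.04 = $8,582.28
Monthly escrow = $8,582.28 / 12 = $715.19
Shortage per month = $765.24 ÷ 12 = $63.77
Adjusted monthly = $715.19 + $63.77 = $778.96

$778.96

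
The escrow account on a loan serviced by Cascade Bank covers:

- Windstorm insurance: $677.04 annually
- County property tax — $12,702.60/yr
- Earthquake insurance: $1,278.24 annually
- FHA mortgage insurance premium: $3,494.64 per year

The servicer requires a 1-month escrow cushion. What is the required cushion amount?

Windstorm insurance — $677.04 annually
County property tax — $12,702.60 annually
Earthquake insurance — $1,278.24 annually
FHA mortgage insurance premium — $3,494.64 annually
Combined annual = $677.04 + $12,702.60 + $1,278.24 + $3,494.64 = $18,152.52
Per month = $18,152.52 ÷ 12 = $1,512.71
Required cushion = 1 × $1,512.71 = $1,512.71

$1,512.71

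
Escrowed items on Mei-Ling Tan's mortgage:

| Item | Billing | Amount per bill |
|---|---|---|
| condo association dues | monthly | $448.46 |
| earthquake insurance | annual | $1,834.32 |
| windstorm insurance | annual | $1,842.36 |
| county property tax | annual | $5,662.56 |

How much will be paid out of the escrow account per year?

$14,720.76

Condo association dues = $448.46 × 12 = $5,381.52/yr
Earthquake insurance = $1,834.32/yr
Windstorm insurance = $1,842.36/yr
County property tax = $5,662.56/yr
Total annual escrow = $5,381.52 + $1,834.32 + $1,842.36 + $5,662.56 = $14,720.76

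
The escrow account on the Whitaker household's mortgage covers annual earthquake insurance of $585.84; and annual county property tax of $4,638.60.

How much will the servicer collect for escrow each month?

$435.37

Earthquake insurance — $585.84 per year
County property tax — $4,638.60 per year
Total per year = $585.84 + $4,638.60 = $5,224.44
Per month = $5,224.44 ÷ 12 = $435.37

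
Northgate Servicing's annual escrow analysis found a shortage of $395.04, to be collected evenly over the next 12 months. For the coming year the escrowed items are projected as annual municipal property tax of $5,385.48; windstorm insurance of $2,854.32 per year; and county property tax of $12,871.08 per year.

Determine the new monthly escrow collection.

$1,792.16

Municipal property tax — $5,385.48 per year
Windstorm insurance — $2,854.32 per year
County property tax — $12,871.08 per year
Combined annual = $5,385.48 + $2,854.32 + $12,871.08 = $21,110.88
Monthly escrow = $21,110.88 ÷ 12 = $1,759.24
Shortage spread = $395.04 ÷ 12 = $32.92/mo
New monthly escrow = $1,759.24 + $32.92 = $1,792.16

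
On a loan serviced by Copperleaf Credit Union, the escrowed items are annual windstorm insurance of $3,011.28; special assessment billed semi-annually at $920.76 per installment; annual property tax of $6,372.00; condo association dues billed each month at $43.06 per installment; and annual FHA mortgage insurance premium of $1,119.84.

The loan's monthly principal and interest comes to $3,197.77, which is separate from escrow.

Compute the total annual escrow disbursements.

Windstorm insurance = $3,011.28
Special assessment = $920.76 × 2 = $1,841.52
Property tax = $6,372.00
Condo association dues = $43.06 × 12 = $516.72
FHA mortgage insurance premium = $1,119.84
Combined annual = $12,861.36

$12,861.36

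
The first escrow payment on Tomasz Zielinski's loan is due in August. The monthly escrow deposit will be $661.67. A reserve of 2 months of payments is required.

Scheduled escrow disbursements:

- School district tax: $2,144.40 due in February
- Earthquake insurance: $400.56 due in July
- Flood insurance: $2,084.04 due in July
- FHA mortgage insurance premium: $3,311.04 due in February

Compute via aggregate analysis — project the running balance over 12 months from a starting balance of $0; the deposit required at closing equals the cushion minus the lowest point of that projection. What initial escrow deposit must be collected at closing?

Cushion = 2 × $661.67 = $1,323.34
Trial balance (start $0, +$661.67 each month, − disbursements):
  Aug: +$661.67 → $661.67
  Sep: +$661.67 → $1,323.34
  Oct: +$661.67 → $1,985.01
  Nov: +$661.67 → $2,646.68
  Dec: +$661.67 → $3,308.35
  Jan: +$661.67 → $3,970.02
  Feb: +$661.67 − $5,455.44 → -$823.75
  Mar: +$661.67 → -$162.08
  Apr: +$661.67 → $499.59
  May: +$661.67 → $1,161.26
  Jun: +$661.67 → $1,822.93
  Jul: +$661.67 − $2,484.60 → $0.00
Lowest trial balance = -$823.75 (Feb)
Initial deposit = cushion − low point = $1,323.34 − (-$823.75) = $2,147.09

$2,147.09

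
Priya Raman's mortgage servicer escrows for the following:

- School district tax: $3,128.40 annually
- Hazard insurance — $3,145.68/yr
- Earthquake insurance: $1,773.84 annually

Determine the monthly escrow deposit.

$670.66

School district tax: $3,128.40 per year
Hazard insurance: $3,145.68 per year
Earthquake insurance: $1,773.84 per year
Yearly total = $3,128.40 + $3,145.68 + $1,773.84 = $8,047.92
Base monthly escrow = $8,047.92 ÷ 12 = $670.66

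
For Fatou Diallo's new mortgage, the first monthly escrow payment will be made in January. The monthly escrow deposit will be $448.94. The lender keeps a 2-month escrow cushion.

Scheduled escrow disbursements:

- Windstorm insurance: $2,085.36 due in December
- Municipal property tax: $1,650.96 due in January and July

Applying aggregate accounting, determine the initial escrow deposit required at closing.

$2,099.90

Cushion = 2 × $448.94 = $897.88
Trial balance (start $0, +$448.94 each month, − disbursements):
  Jan: +$448.94 − $1,650.96 → -$1,202.02
  Feb: +$448.94 → -$753.08
  Mar: +$448.94 → -$304.14
  Apr: +$448.94 → $144.80
  May: +$448.94 → $593.74
  Jun: +$448.94 → $1,042.68
  Jul: +$448.94 − $1,650.96 → -$159.34
  Aug: +$448.94 → $289.60
  Sep: +$448.94 → $738.54
  Oct: +$448.94 → $1,187.48
  Nov: +$448.94 → $1,636.42
  Dec: +$448.94 − $2,085.36 → $0.00
Lowest trial balance = -$1,202.02 (Jan)
Initial deposit = cushion − low point = $897.88 − (-$1,202.02) = $2,099.90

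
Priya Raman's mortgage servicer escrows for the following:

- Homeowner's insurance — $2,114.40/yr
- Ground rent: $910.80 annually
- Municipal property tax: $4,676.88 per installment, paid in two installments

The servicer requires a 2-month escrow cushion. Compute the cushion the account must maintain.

$2,063.16

Homeowner's insurance: $2,114.40/yr
Ground rent: $910.80/yr
Municipal property tax: $4,676.88 × 2 = $9,353.76/yr
Total annual escrow = $2,114.40 + $910.80 + $9,353.76 = $12,378.96
Per month = $12,378.96 ÷ 12 = $1,031.58
Cushion = 2 × $1,031.58 = $2,063.16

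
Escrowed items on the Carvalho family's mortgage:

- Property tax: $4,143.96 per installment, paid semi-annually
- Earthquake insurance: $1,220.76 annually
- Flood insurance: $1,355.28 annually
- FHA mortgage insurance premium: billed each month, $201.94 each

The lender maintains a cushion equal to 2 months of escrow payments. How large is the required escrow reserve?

Property tax — $4,143.96 × 2 = $8,287.92/yr
Earthquake insurance — $1,220.76/yr
Flood insurance — $1,355.28/yr
FHA mortgage insurance premium — $201.94 × 12 = $2,423.28/yr
Yearly total = $8,287.92 + $1,220.76 + $1,355.28 + $2,423.28 = $13,287.24
Base monthly escrow = $13,287.24 ÷ 12 = $1,107.27
Reserve = 2 × $1,107.27 = $2,214.54

$2,214.54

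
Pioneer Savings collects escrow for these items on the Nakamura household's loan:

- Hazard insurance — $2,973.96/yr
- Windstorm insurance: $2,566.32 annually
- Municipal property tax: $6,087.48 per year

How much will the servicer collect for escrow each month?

$968.98

Hazard insurance = $2,973.96 per year
Windstorm insurance = $2,566.32 per year
Municipal property tax = $6,087.48 per year
Combined annual = $2,973.96 + $2,566.32 + $6,087.48 = $11,627.76
Monthly escrow = $11,627.76 ÷ 12 = $968.98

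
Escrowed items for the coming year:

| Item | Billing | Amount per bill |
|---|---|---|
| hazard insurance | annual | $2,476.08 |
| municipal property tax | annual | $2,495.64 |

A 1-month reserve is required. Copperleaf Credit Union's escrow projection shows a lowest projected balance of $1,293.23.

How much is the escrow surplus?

Hazard insurance: $2,476.08 per year
Municipal property tax: $2,495.64 per year
Annual escrow total = $2,476.08 + $2,495.64 = $4,971.72
Monthly escrow = $4,971.72 ÷ 12 = $414.31
Required cushion = 1 × $414.31 = $414.31
Excess over cushion: $1,293.23 − $414.31 = $878.92

$878.92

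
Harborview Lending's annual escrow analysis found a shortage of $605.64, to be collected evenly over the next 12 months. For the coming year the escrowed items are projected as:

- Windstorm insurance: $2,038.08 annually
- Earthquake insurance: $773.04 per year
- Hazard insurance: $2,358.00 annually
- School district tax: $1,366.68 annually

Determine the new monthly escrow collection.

Windstorm insurance = $2,038.08
Earthquake insurance = $773.04
Hazard insurance = $2,358.00
School district tax = $1,366.68
Annual escrow total = $2,038.08 + $773.04 + $2,358.00 + $1,366.68 = $6,535.80
Monthly = $6,535.80 / 12 = $544.65
Monthly shortage recovery: $605.64 ÷ 12 = $50.47
New monthly escrow = $544.65 + $50.47 = $595.12

$595.12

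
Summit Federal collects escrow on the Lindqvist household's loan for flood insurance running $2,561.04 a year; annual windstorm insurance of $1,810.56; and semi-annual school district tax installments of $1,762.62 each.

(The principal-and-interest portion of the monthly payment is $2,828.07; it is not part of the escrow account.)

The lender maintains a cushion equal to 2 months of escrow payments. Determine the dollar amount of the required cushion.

$1,316.14

Flood insurance = $2,561.04 annually
Windstorm insurance = $1,810.56 annually
School district tax = $1,762.62 × 2 = $3,525.24 annually
Annual escrow total = $7,896.84
Base monthly escrow = $7,896.84 ÷ 12 = $658.07
Cushion = 2 × $658.07 = $1,316.14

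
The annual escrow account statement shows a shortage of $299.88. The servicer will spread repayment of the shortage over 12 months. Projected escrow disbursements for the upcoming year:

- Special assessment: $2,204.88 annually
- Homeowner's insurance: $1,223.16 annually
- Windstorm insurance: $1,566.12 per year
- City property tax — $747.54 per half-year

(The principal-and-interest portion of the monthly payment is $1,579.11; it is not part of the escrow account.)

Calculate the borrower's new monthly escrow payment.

$565.76

Special assessment: $2,204.88
Homeowner's insurance: $1,223.16
Windstorm insurance: $1,566.12
City property tax: $747.54 × 2 = $1,495.08
Annual escrow total = $2,204.88 + $1,223.16 + $1,566.12 + $1,495.08 = $6,489.24
Monthly = $6,489.24 ÷ 12 = $540.77
Shortage per month = $299.88 / 12 = $24.99
New monthly escrow = $540.77 + $24.99 = $565.76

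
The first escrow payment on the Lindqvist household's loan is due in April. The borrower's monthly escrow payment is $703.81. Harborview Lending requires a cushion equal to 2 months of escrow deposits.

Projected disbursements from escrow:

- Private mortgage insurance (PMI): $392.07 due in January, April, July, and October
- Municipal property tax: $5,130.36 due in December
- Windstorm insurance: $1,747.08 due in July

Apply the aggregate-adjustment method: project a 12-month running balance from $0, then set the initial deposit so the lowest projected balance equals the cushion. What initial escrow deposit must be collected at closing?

$3,126.98

Cushion = 2 × $703.81 = $1,407.62
Trial balance (start $0, +$703.81 each month, − disbursements):
  Apr: +$703.81 − $392.07 → $311.74
  May: +$703.81 → $1,015.55
  Jun: +$703.81 → $1,719.36
  Jul: +$703.81 − $2,139.15 → $284.02
  Aug: +$703.81 → $987.83
  Sep: +$703.81 → $1,691.64
  Oct: +$703.81 − $392.07 → $2,003.38
  Nov: +$703.81 → $2,707.19
  Dec: +$703.81 − $5,130.36 → -$1,719.36
  Jan: +$703.81 − $392.07 → -$1,407.62
  Feb: +$703.81 → -$703.81
  Mar: +$703.81 → $0.00
Lowest trial balance = -$1,719.36 (Dec)
Initial deposit = cushion − low point = $1,407.62 − (-$1,719.36) = $3,126.98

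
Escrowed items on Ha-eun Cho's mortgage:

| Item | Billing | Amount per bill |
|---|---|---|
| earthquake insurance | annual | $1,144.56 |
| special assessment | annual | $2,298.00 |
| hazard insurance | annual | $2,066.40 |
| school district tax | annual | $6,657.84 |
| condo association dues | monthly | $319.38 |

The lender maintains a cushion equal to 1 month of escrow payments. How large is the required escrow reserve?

Earthquake insurance — $1,144.56 annually
Special assessment — $2,298.00 annually
Hazard insurance — $2,066.40 annually
School district tax — $6,657.84 annually
Condo association dues — $319.38 × 12 = $3,832.56 annually
Total annual escrow = $15,999.36
Per month = $15,999.36 ÷ 12 = $1,333.28
Required cushion = 1 × $1,333.28 = $1,333.28

$1,333.28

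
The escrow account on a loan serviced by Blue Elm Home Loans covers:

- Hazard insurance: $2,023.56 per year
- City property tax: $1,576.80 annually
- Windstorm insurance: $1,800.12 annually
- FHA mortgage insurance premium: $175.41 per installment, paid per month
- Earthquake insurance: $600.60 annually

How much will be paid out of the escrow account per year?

$8,106.00

Hazard insurance — $2,023.56/yr
City property tax — $1,576.80/yr
Windstorm insurance — $1,800.12/yr
FHA mortgage insurance premium — $175.41 × 12 = $2,104.92/yr
Earthquake insurance — $600.60/yr
Combined annual = $2,023.56 + $1,576.80 + $1,800.12 + $2,104.92 + $600.60 = $8,106.00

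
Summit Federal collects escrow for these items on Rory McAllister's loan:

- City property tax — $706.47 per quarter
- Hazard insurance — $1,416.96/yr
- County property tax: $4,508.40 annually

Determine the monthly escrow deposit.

City property tax: $706.47 × 4 = $2,825.88 annually
Hazard insurance: $1,416.96 annually
County property tax: $4,508.40 annually
Total per year = $2,825.88 + $1,416.96 + $4,508.40 = $8,751.24
Monthly escrow = $8,751.24 / 12 = $729.27

$729.27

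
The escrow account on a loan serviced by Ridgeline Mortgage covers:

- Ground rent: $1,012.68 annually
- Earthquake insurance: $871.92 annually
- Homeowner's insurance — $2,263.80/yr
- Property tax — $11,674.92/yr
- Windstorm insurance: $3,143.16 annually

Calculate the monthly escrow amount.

Ground rent: $1,012.68
Earthquake insurance: $871.92
Homeowner's insurance: $2,263.80
Property tax: $11,674.92
Windstorm insurance: $3,143.16
Combined annual = $1,012.68 + $871.92 + $2,263.80 + $11,674.92 + $3,143.16 = $18,966.48
Per month = $18,966.48 ÷ 12 = $1,580.54

$1,580.54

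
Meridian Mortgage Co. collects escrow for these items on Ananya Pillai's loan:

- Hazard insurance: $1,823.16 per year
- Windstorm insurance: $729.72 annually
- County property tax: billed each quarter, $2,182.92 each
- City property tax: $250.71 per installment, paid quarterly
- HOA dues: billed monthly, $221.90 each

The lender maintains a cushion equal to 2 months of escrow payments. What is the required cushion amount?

$2,491.70

Hazard insurance: $1,823.16 annually
Windstorm insurance: $729.72 annually
County property tax: $2,182.92 × 4 = $8,731.68 annually
City property tax: $250.71 × 4 = $1,002.84 annually
HOA dues: $221.90 × 12 = $2,662.80 annually
Yearly total = $1,823.16 + $729.72 + $8,731.68 + $1,002.84 + $2,662.80 = $14,950.20
Monthly escrow = $14,950.20 ÷ 12 = $1,245.85
Reserve = 2 × $1,245.85 = $2,491.70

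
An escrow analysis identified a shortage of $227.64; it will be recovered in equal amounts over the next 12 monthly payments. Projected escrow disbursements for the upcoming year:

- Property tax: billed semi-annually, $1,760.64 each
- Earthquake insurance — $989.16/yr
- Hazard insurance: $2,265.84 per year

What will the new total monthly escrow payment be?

$583.66

Property tax = $1,760.64 × 2 = $3,521.28 annually
Earthquake insurance = $989.16 annually
Hazard insurance = $2,265.84 annually
Yearly total = $6,776.28
Monthly = $6,776.28 ÷ 12 = $564.69
Monthly shortage recovery: $227.64 ÷ 12 = $18.97
New monthly escrow = $564.69 + $18.97 = $583.66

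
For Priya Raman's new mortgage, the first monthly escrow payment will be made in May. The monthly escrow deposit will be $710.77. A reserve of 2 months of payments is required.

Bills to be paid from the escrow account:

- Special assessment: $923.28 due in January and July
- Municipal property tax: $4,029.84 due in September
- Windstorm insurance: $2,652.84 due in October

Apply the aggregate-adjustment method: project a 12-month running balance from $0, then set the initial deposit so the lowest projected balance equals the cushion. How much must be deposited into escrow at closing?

$4,762.88

Cushion = 2 × $710.77 = $1,421.54
Trial balance (start $0, +$710.77 each month, − disbursements):
  May: +$710.77 → $710.77
  Jun: +$710.77 → $1,421.54
  Jul: +$710.77 − $923.28 → $1,209.03
  Aug: +$710.77 → $1,919.80
  Sep: +$710.77 − $4,029.84 → -$1,399.27
  Oct: +$710.77 − $2,652.84 → -$3,341.34
  Nov: +$710.77 → -$2,630.57
  Dec: +$710.77 → -$1,919.80
  Jan: +$710.77 − $923.28 → -$2,132.31
  Feb: +$710.77 → -$1,421.54
  Mar: +$710.77 → -$710.77
  Apr: +$710.77 → $0.00
Lowest trial balance = -$3,341.34 (Oct)
Initial deposit = cushion − low point = $1,421.54 − (-$3,341.34) = $4,762.88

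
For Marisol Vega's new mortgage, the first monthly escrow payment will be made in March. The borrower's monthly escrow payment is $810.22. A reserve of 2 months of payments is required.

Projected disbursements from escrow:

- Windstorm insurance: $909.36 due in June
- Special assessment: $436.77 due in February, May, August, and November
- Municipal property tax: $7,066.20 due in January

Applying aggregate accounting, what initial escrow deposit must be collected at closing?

Cushion = 2 × $810.22 = $1,620.44
Trial balance (start $0, +$810.22 each month, − disbursements):
  Mar: +$810.22 → $810.22
  Apr: +$810.22 → $1,620.44
  May: +$810.22 − $436.77 → $1,993.89
  Jun: +$810.22 − $909.36 → $1,894.75
  Jul: +$810.22 → $2,704.97
  Aug: +$810.22 − $436.77 → $3,078.42
  Sep: +$810.22 → $3,888.64
  Oct: +$810.22 → $4,698.86
  Nov: +$810.22 − $436.77 → $5,072.31
  Dec: +$810.22 → $5,882.53
  Jan: +$810.22 − $7,066.20 → -$373.45
  Feb: +$810.22 − $436.77 → $0.00
Lowest trial balance = -$373.45 (Jan)
Initial deposit = cushion − low point = $1,620.44 − (-$373.45) = $1,993.89

$1,993.89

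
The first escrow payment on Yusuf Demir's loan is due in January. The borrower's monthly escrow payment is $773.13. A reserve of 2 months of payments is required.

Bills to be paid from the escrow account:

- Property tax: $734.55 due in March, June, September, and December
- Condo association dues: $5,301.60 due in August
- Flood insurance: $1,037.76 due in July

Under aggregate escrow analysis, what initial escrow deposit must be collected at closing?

Cushion = 2 × $773.13 = $1,546.26
Trial balance (start $0, +$773.13 each month, − disbursements):
  Jan: +$773.13 → $773.13
  Feb: +$773.13 → $1,546.26
  Mar: +$773.13 − $734.55 → $1,584.84
  Apr: +$773.13 → $2,357.97
  May: +$773.13 → $3,131.10
  Jun: +$773.13 − $734.55 → $3,169.68
  Jul: +$773.13 − $1,037.76 → $2,905.05
  Aug: +$773.13 − $5,301.60 → -$1,623.42
  Sep: +$773.13 − $734.55 → -$1,584.84
  Oct: +$773.13 → -$811.71
  Nov: +$773.13 → -$38.58
  Dec: +$773.13 − $734.55 → $0.00
Lowest trial balance = -$1,623.42 (Aug)
Initial deposit = cushion − low point = $1,546.26 − (-$1,623.42) = $3,169.68

$3,169.68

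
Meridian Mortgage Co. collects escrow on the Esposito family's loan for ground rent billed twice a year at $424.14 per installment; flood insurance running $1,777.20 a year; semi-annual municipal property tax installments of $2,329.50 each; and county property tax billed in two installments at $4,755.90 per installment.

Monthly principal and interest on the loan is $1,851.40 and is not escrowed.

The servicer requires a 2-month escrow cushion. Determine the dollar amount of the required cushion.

Ground rent = $424.14 × 2 = $848.28
Flood insurance = $1,777.20
Municipal property tax = $2,329.50 × 2 = $4,659.00
County property tax = $4,755.90 × 2 = $9,511.80
Combined annual = $16,796.28
Monthly escrow = $16,796.28 / 12 = $1,399.69
Required cushion = 2 × $1,399.69 = $2,799.38

$2,799.38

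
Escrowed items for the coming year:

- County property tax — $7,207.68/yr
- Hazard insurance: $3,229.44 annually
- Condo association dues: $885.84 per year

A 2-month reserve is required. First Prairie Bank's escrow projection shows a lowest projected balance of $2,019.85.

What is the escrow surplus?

County property tax = $7,207.68/yr
Hazard insurance = $3,229.44/yr
Condo association dues = $885.84/yr
Annual escrow total = $7,207.68 + $3,229.44 + $885.84 = $11,322.96
Monthly = $11,322.96 ÷ 12 = $943.58
Cushion = 2 × $943.58 = $1,887.16
Excess over cushion: $2,019.85 − $1,887.16 = $132.69

$132.69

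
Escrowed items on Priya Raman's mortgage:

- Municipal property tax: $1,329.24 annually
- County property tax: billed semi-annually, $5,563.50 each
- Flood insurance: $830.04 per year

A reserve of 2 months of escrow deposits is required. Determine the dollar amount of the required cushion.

$2,214.38

Municipal property tax — $1,329.24
County property tax — $5,563.50 × 2 = $11,127.00
Flood insurance — $830.04
Combined annual = $1,329.24 + $11,127.00 + $830.04 = $13,286.28
Monthly escrow = $13,286.28 / 12 = $1,107.19
Required cushion = 2 × $1,107.19 = $2,214.38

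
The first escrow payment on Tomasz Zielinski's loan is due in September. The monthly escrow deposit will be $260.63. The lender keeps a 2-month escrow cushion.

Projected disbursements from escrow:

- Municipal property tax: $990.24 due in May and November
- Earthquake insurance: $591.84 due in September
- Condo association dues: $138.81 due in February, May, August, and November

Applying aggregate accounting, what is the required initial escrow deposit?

$1,460.26

Cushion = 2 × $260.63 = $521.26
Trial balance (start $0, +$260.63 each month, − disbursements):
  Sep: +$260.63 − $591.84 → -$331.21
  Oct: +$260.63 → -$70.58
  Nov: +$260.63 − $1,129.05 → -$939.00
  Dec: +$260.63 → -$678.37
  Jan: +$260.63 → -$417.74
  Feb: +$260.63 − $138.81 → -$295.92
  Mar: +$260.63 → -$35.29
  Apr: +$260.63 → $225.34
  May: +$260.63 − $1,129.05 → -$643.08
  Jun: +$260.63 → -$382.45
  Jul: +$260.63 → -$121.82
  Aug: +$260.63 − $138.81 → $0.00
Lowest trial balance = -$939.00 (Nov)
Initial deposit = cushion − low point = $521.26 − (-$939.00) = $1,460.26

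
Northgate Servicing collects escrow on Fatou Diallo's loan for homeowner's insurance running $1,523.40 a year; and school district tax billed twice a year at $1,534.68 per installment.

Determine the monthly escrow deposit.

$382.73

Homeowner's insurance — $1,523.40 annually
School district tax — $1,534.68 × 2 = $3,069.36 annually
Yearly total = $1,523.40 + $3,069.36 = $4,592.76
Monthly escrow = $4,592.76 / 12 = $382.73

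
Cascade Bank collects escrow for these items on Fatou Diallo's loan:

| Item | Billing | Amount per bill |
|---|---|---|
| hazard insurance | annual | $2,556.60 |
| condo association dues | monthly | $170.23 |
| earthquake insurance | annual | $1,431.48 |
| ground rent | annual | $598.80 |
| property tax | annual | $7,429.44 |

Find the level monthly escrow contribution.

$1,171.59

Hazard insurance = $2,556.60
Condo association dues = $170.23 × 12 = $2,042.76
Earthquake insurance = $1,431.48
Ground rent = $598.80
Property tax = $7,429.44
Annual escrow total = $14,059.08
Monthly escrow = $14,059.08 / 12 = $1,171.59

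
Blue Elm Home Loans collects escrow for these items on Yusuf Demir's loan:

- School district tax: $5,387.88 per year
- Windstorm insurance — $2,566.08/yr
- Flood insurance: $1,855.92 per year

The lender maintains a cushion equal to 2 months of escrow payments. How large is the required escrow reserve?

$1,634.98

School district tax — $5,387.88/yr
Windstorm insurance — $2,566.08/yr
Flood insurance — $1,855.92/yr
Total annual escrow = $5,387.88 + $2,566.08 + $1,855.92 = $9,809.88
Base monthly escrow = $9,809.88 / 12 = $817.49
Cushion = 2 × $817.49 = $1,634.98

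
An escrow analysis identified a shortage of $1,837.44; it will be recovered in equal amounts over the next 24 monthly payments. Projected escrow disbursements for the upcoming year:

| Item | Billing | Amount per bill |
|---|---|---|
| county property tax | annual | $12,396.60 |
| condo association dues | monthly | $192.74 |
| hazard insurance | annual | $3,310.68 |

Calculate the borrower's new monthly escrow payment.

$1,578.24

County property tax: $12,396.60 per year
Condo association dues: $192.74 × 12 = $2,312.88 per year
Hazard insurance: $3,310.68 per year
Total annual escrow = $18,020.16
Per month = $18,020.16 / 12 = $1,501.68
Shortage per month = $1,837.44 ÷ 24 = $76.56
Adjusted monthly = $1,501.68 + $76.56 = $1,578.24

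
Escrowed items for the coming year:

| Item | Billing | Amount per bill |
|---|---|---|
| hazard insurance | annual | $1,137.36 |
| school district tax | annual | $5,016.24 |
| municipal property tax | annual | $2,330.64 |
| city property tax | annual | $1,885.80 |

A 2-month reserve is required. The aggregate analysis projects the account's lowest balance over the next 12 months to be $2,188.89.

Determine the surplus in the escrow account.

Hazard insurance = $1,137.36
School district tax = $5,016.24
Municipal property tax = $2,330.64
City property tax = $1,885.80
Total annual escrow = $1,137.36 + $5,016.24 + $2,330.64 + $1,885.80 = $10,370.04
Base monthly escrow = $10,370.04 ÷ 12 = $864.17
Required cushion = 2 × $864.17 = $1,728.34
Surplus = $2,188.89 − $1,728.34 = $460.55

$460.55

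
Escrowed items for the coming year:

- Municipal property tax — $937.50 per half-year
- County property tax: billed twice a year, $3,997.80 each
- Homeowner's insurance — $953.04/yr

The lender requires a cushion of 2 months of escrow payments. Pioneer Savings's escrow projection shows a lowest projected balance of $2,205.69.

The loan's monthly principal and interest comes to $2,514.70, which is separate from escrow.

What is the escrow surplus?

$401.75

Municipal property tax = $937.50 × 2 = $1,875.00/yr
County property tax = $3,997.80 × 2 = $7,995.60/yr
Homeowner's insurance = $953.04/yr
Combined annual = $10,823.64
Monthly = $10,823.64 / 12 = $901.97
Cushion = 2 × $901.97 = $1,803.94
Excess over cushion: $2,205.69 − $1,803.94 = $401.75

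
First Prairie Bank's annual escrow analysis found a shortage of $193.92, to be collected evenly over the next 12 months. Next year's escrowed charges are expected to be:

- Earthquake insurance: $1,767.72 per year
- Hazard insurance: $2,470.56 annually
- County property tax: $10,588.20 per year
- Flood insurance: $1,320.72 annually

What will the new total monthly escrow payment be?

Earthquake insurance: $1,767.72 per year
Hazard insurance: $2,470.56 per year
County property tax: $10,588.20 per year
Flood insurance: $1,320.72 per year
Total per year = $1,767.72 + $2,470.56 + $10,588.20 + $1,320.72 = $16,147.20
Per month = $16,147.20 / 12 = $1,345.60
Shortage spread = $193.92 / 12 = $16.16/mo
New monthly escrow = $1,345.60 + $16.16 = $1,361.76

$1,361.76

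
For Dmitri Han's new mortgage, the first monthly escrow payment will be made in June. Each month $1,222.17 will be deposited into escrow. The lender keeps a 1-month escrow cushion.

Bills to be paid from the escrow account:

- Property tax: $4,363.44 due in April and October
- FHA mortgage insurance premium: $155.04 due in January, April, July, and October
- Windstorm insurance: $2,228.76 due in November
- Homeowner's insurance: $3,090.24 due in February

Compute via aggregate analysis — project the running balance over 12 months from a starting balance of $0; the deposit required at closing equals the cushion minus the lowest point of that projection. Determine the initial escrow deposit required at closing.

$2,444.34

Cushion = 1 × $1,222.17 = $1,222.17
Trial balance (start $0, +$1,222.17 each month, − disbursements):
  Jun: +$1,222.17 → $1,222.17
  Jul: +$1,222.17 − $155.04 → $2,289.30
  Aug: +$1,222.17 → $3,511.47
  Sep: +$1,222.17 → $4,733.64
  Oct: +$1,222.17 − $4,518.48 → $1,437.33
  Nov: +$1,222.17 − $2,228.76 → $430.74
  Dec: +$1,222.17 → $1,652.91
  Jan: +$1,222.17 − $155.04 → $2,720.04
  Feb: +$1,222.17 − $3,090.24 → $851.97
  Mar: +$1,222.17 → $2,074.14
  Apr: +$1,222.17 − $4,518.48 → -$1,222.17
  May: +$1,222.17 → $0.00
Lowest trial balance = -$1,222.17 (Apr)
Initial deposit = cushion − low point = $1,222.17 − (-$1,222.17) = $2,444.34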